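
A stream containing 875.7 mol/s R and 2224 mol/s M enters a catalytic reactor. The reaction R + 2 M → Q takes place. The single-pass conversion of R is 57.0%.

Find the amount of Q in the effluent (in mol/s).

499 mol/s

R reacted = 0.57 × 875.7 = 499.1 mol/s; ν_R = −1, so ξ = 499.1/1 = 499.1 mol/s.
Outlet amounts (n = n₀ + ν ξ):
  R: 875.7 − 1(499.1) = 376.6
  M: 2224 − 2(499.1) = 1226
  Q: 0 + 1(499.1) = 499.1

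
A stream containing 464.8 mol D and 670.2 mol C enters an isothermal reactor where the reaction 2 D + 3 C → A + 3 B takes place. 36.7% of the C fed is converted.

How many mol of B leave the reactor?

C reacted = 0.367 × 670.2 = 246 mol; ν_C = −3, so ξ = 246/3 = 81.99 mol.
Outlet amounts (n = n₀ + ν ξ):
  D: 464.8 − 2(81.99) = 300.8
  C: 670.2 − 3(81.99) = 424.2
  A: 0 + 1(81.99) = 81.99
  B: 0 + 3(81.99) = 246

246 mol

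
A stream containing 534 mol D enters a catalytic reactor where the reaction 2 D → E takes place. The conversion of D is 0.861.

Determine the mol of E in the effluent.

D reacted = 0.861 × 534 = 459.8 mol; ν_D = −2, so ξ = 459.8/2 = 229.9 mol.
Outlet amounts (n = n₀ + ν ξ):
  D: 534 − 2(229.9) = 74.23
  E: 0 + 1(229.9) = 229.9

230 mol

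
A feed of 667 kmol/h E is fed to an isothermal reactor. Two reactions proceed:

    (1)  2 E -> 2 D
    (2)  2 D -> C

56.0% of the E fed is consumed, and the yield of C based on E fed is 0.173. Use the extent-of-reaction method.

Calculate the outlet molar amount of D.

Conversion of E: E consumed = 2ξ₁ = 0.56 × 667 → ξ₁ = 186.8 kmol/h.
Yield of C: 1ξ₂ / 667 = 0.173 → ξ₂ = 115.4 kmol/h.
Outlet amounts (n = n₀ + Σ ν·ξ):
  E: 667 − 2(186.8) = 293.5
  D: 0 + 2(186.8) − 2(115.4) = 142.7
  C: 0 + 1(115.4) = 115.4

143 kmol/h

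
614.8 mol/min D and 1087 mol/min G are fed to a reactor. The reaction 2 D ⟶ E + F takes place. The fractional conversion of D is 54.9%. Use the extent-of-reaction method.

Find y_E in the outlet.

0.0992

D reacted = 0.549 × 614.8 = 337.5 mol/min; ν_D = −2, so ξ = 337.5/2 = 168.8 mol/min.
Outlet amounts (n = n₀ + ν ξ):
  D: 614.8 − 2(168.8) = 277.3
  E: 0 + 1(168.8) = 168.8
  F: 0 + 1(168.8) = 168.8
  G: 1087 (inert)
Total out = 1702 mol/min; y_E = 168.8 / 1702 = 0.09917.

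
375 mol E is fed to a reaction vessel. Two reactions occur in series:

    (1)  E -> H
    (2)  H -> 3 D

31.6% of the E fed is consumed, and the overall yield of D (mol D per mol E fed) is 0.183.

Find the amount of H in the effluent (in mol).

Conversion of E: E consumed = 1ξ₁ = 0.316 × 375 → ξ₁ = 118.5 mol.
Yield of D: 3ξ₂ / 375 = 0.183 → ξ₂ = 22.88 mol.
Outlet amounts (n = n₀ + Σ ν·ξ):
  E: 375 − 1(118.5) = 256.5
  H: 0 + 1(118.5) − 1(22.88) = 95.62
  D: 0 + 3(22.88) = 68.62

95.6 mol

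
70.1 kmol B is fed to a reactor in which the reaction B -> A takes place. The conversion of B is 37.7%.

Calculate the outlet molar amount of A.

26.4 kmol

B reacted = 0.377 × 70.1 = 26.43 kmol; ν_B = −1, so ξ = 26.43/1 = 26.43 kmol.
Outlet amounts (n = n₀ + ν ξ):
  B: 70.1 − 1(26.43) = 43.67
  A: 0 + 1(26.43) = 26.43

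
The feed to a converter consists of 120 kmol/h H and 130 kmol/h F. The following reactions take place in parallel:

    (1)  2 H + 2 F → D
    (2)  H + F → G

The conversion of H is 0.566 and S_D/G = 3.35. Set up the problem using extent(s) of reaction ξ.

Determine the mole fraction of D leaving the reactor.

Conversion of H: H consumed = 0.566 × 120 = 67.92 kmol/h = 2ξ₁ + 1ξ₂.
Selectivity: 1ξ₁ / (1ξ₂) = 3.35 → ξ₁ = 3.35 ξ₂.
Substitute: (2·3.35 + 1) ξ₂ = 67.92 → ξ₂ = 8.821 kmol/h, ξ₁ = 29.55 kmol/h.
Outlet amounts (n = n₀ + Σ ν·ξ):
  H: 120 − 2(29.55) − 1(8.821) = 52.08
  F: 130 − 2(29.55) − 1(8.821) = 62.08
  D: 0 + 1(29.55) = 29.55
  G: 0 + 1(8.821) = 8.821
Total out = 152.5 kmol/h; y_D = 29.55 / 152.5 = 0.1937.

0.194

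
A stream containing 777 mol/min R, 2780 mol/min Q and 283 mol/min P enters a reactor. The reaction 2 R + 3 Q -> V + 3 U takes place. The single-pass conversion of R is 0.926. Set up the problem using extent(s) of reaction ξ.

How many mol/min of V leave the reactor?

360 mol/min

R reacted = 0.926 × 777 = 719.5 mol/min; ν_R = −2, so ξ = 719.5/2 = 359.8 mol/min.
Outlet amounts (n = n₀ + ν ξ):
  R: 777 − 2(359.8) = 57.5
  Q: 2780 − 3(359.8) = 1701
  V: 0 + 1(359.8) = 359.8
  U: 0 + 3(359.8) = 1079
  P: 283 (inert)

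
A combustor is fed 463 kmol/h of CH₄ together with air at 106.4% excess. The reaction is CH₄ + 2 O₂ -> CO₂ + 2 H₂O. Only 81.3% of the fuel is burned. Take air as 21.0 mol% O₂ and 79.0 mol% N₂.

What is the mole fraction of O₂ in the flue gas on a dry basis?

0.131

Stoichiometric O₂ = 2 × 463 = 926 kmol/h; O₂ fed = 926 × 2.064 = 1911 kmol/h.
N₂ fed = 1911 × 79/21 = 7190 kmol/h.
Fuel reacted = 0.813 × 463 → ξ = 376.4 kmol/h.
Outlet (n = n₀ + ν ξ):
  CH₄: 463 − 1(376.4) = 86.58
  O₂: 1911 − 2(376.4) = 1158
  N₂: 7190 (inert)
  CO₂: 0 + 1(376.4) = 376.4
  H₂O: 0 + 2(376.4) = 752.8
Dry total = 8811 kmol/h; y_O₂ (dry) = 1158 / 8811 = 0.1315.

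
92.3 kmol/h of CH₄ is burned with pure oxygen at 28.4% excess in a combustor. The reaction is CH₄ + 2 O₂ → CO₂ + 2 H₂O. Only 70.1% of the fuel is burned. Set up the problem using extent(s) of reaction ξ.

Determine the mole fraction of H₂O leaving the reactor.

Stoichiometric O₂ = 2 × 92.3 = 184.6 kmol/h; O₂ fed = 184.6 × 1.284 = 237 kmol/h.
Fuel reacted = 0.701 × 92.3 → ξ = 64.7 kmol/h.
Outlet (n = n₀ + ν ξ):
  CH₄: 92.3 − 1(64.7) = 27.6
  O₂: 237 − 2(64.7) = 107.6
  CO₂: 0 + 1(64.7) = 64.7
  H₂O: 0 + 2(64.7) = 129.4
Total out = 329.3 kmol/h; y_H₂O = 129.4 / 329.3 = 0.3929.

0.393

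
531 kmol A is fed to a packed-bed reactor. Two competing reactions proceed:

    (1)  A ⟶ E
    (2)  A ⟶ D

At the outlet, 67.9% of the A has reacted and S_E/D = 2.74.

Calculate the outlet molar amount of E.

264 kmol

Conversion of A: A consumed = 0.679 × 531 = 360.5 kmol = 1ξ₁ + 1ξ₂.
Selectivity: 1ξ₁ / (1ξ₂) = 2.74 → ξ₁ = 2.74 ξ₂.
Substitute: (1·2.74 + 1) ξ₂ = 360.5 → ξ₂ = 96.4 kmol, ξ₁ = 264.1 kmol.
Outlet amounts (n = n₀ + Σ ν·ξ):
  A: 531 − 1(264.1) − 1(96.4) = 170.5
  E: 0 + 1(264.1) = 264.1
  D: 0 + 1(96.4) = 96.4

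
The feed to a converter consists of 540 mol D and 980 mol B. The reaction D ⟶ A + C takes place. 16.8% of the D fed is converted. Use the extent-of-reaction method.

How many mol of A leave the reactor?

90.7 mol

D reacted = 0.168 × 540 = 90.72 mol; ν_D = −1, so ξ = 90.72/1 = 90.72 mol.
Outlet amounts (n = n₀ + ν ξ):
  D: 540 − 1(90.72) = 449.3
  A: 0 + 1(90.72) = 90.72
  C: 0 + 1(90.72) = 90.72
  B: 980 (inert)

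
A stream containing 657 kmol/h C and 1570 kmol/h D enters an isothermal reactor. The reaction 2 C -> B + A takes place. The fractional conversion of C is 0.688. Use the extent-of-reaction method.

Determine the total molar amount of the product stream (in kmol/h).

C reacted = 0.688 × 657 = 452 kmol/h; ν_C = −2, so ξ = 452/2 = 226 kmol/h.
Outlet amounts (n = n₀ + ν ξ):
  C: 657 − 2(226) = 205
  B: 0 + 1(226) = 226
  A: 0 + 1(226) = 226
  D: 1570 (inert)
Total out = 205 + 226 + 226 + 1570 = 2227 kmol/h.

2230 kmol/h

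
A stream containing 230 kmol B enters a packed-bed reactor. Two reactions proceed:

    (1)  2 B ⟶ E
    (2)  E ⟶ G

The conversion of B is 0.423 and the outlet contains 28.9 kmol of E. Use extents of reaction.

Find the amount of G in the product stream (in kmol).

19.7 kmol

Conversion of B: B consumed = 2ξ₁ = 0.423 × 230 → ξ₁ = 48.64 kmol.
E balance: n_E = 0 + 1ξ₁ − 1ξ₂ = 28.9 → ξ₂ = (1·48.64 − 28.9)/1 = 19.74 kmol.
Outlet amounts (n = n₀ + Σ ν·ξ):
  B: 230 − 2(48.64) = 132.7
  E: 0 + 1(48.64) − 1(19.74) = 28.9
  G: 0 + 1(19.74) = 19.74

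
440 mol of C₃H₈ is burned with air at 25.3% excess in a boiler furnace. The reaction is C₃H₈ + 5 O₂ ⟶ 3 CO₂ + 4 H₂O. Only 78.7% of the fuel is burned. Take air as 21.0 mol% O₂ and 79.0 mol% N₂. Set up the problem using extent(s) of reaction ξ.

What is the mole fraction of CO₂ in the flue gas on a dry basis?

Stoichiometric O₂ = 5 × 440 = 2200 mol; O₂ fed = 2200 × 1.253 = 2757 mol.
N₂ fed = 2757 × 79/21 = 10370 mol.
Fuel reacted = 0.787 × 440 → ξ = 346.3 mol.
Outlet (n = n₀ + ν ξ):
  C₃H₈: 440 − 1(346.3) = 93.72
  O₂: 2757 − 5(346.3) = 1025
  N₂: 10370 (inert)
  CO₂: 0 + 3(346.3) = 1039
  H₂O: 0 + 4(346.3) = 1385
Dry total = 12530 mol; y_CO₂ (dry) = 1039 / 12530 = 0.08292.

0.0829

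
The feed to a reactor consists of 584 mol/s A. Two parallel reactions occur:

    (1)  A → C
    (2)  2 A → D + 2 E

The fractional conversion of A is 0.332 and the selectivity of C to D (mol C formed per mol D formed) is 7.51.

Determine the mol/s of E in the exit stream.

Conversion of A: A consumed = 0.332 × 584 = 193.9 mol/s = 1ξ₁ + 2ξ₂.
Selectivity: 1ξ₁ / (1ξ₂) = 7.51 → ξ₁ = 7.51 ξ₂.
Substitute: (1·7.51 + 2) ξ₂ = 193.9 → ξ₂ = 20.39 mol/s, ξ₁ = 153.1 mol/s.
Outlet amounts (n = n₀ + Σ ν·ξ):
  A: 584 − 1(153.1) − 2(20.39) = 390.1
  C: 0 + 1(153.1) = 153.1
  D: 0 + 1(20.39) = 20.39
  E: 0 + 2(20.39) = 40.78

40.8 mol/s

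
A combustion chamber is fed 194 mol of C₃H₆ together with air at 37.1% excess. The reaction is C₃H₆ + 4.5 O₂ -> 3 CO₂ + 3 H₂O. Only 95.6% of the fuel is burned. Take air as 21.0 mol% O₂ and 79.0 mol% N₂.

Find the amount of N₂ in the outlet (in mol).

4500 mol

Stoichiometric O₂ = 4.5 × 194 = 873 mol; O₂ fed = 873 × 1.371 = 1197 mol.
N₂ fed = 1197 × 79/21 = 4503 mol.
Fuel reacted = 0.956 × 194 → ξ = 185.5 mol.
Outlet (n = n₀ + ν ξ):
  C₃H₆: 194 − 1(185.5) = 8.536
  O₂: 1197 − 4.5(185.5) = 362.3
  N₂: 4503 (inert)
  CO₂: 0 + 3(185.5) = 556.4
  H₂O: 0 + 3(185.5) = 556.4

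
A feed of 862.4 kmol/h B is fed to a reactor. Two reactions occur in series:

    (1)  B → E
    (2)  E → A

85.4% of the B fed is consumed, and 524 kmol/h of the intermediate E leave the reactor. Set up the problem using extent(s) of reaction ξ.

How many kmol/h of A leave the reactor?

Conversion of B: B consumed = 1ξ₁ = 0.854 × 862.4 → ξ₁ = 736.5 kmol/h.
E balance: n_E = 0 + 1ξ₁ − 1ξ₂ = 524 → ξ₂ = (1·736.5 − 524)/1 = 212.5 kmol/h.
Outlet amounts (n = n₀ + Σ ν·ξ):
  B: 862.4 − 1(736.5) = 125.9
  E: 0 + 1(736.5) − 1(212.5) = 524
  A: 0 + 1(212.5) = 212.5

212 kmol/h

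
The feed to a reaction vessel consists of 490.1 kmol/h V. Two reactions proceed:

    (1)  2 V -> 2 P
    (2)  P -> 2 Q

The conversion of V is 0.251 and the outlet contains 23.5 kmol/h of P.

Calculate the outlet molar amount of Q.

199 kmol/h

Conversion of V: V consumed = 2ξ₁ = 0.251 × 490.1 → ξ₁ = 61.51 kmol/h.
P balance: n_P = 0 + 2ξ₁ − 1ξ₂ = 23.5 → ξ₂ = (2·61.51 − 23.5)/1 = 99.52 kmol/h.
Outlet amounts (n = n₀ + Σ ν·ξ):
  V: 490.1 − 2(61.51) = 367.1
  P: 0 + 2(61.51) − 1(99.52) = 23.5
  Q: 0 + 2(99.52) = 199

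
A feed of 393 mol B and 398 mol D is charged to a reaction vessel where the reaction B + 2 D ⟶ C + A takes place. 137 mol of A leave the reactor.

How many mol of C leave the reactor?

137 mol

For A: n = n₀ + 1ξ → 137 = 0 + 1ξ, giving ξ = 137 mol.
Outlet amounts (n = n₀ + ν ξ):
  B: 393 − 1(137) = 256
  D: 398 − 2(137) = 124
  C: 0 + 1(137) = 137
  A: 0 + 1(137) = 137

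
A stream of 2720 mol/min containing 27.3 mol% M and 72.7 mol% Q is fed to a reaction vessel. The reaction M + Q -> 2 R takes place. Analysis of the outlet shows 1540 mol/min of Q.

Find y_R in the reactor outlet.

0.322

For Q: n = n₀ − 1ξ → 1540 = 1977 − 1ξ, giving ξ = 437.4 mol/min.
Outlet amounts (n = n₀ + ν ξ):
  M: 742.6 − 1(437.4) = 305.1
  Q: 1977 − 1(437.4) = 1540
  R: 0 + 2(437.4) = 874.9
Total out = 2720 mol/min; y_R = 874.9 / 2720 = 0.3216.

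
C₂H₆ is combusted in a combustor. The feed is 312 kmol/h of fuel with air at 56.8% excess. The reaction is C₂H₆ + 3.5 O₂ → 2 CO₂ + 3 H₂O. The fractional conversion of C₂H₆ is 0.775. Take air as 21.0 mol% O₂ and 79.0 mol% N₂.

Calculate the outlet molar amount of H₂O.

725 kmol/h

Stoichiometric O₂ = 3.5 × 312 = 1092 kmol/h; O₂ fed = 1092 × 1.568 = 1712 kmol/h.
N₂ fed = 1712 × 79/21 = 6441 kmol/h.
Fuel reacted = 0.775 × 312 → ξ = 241.8 kmol/h.
Outlet (n = n₀ + ν ξ):
  C₂H₆: 312 − 1(241.8) = 70.2
  O₂: 1712 − 3.5(241.8) = 866
  N₂: 6441 (inert)
  CO₂: 0 + 2(241.8) = 483.6
  H₂O: 0 + 3(241.8) = 725.4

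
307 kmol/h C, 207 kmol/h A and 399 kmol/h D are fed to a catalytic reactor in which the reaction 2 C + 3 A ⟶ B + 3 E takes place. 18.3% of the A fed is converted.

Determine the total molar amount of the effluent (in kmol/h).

A reacted = 0.183 × 207 = 37.88 kmol/h; ν_A = −3, so ξ = 37.88/3 = 12.63 kmol/h.
Outlet amounts (n = n₀ + ν ξ):
  C: 307 − 2(12.63) = 281.7
  A: 207 − 3(12.63) = 169.1
  B: 0 + 1(12.63) = 12.63
  E: 0 + 3(12.63) = 37.88
  D: 399 (inert)
Total out = 281.7 + 169.1 + 12.63 + 37.88 + 399 = 900.4 kmol/h.

900 kmol/h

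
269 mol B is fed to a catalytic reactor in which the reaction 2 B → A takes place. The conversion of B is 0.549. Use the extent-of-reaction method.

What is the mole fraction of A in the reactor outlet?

B reacted = 0.549 × 269 = 147.7 mol; ν_B = −2, so ξ = 147.7/2 = 73.84 mol.
Outlet amounts (n = n₀ + ν ξ):
  B: 269 − 2(73.84) = 121.3
  A: 0 + 1(73.84) = 73.84
Total out = 195.2 mol; y_A = 73.84 / 195.2 = 0.3784.

0.378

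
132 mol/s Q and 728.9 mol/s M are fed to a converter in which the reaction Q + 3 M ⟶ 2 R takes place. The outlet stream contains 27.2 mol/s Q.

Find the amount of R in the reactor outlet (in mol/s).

For Q: n = n₀ − 1ξ → 27.2 = 132 − 1ξ, giving ξ = 104.8 mol/s.
Outlet amounts (n = n₀ + ν ξ):
  Q: 132 − 1(104.8) = 27.2
  M: 728.9 − 3(104.8) = 414.5
  R: 0 + 2(104.8) = 209.6

210 mol/s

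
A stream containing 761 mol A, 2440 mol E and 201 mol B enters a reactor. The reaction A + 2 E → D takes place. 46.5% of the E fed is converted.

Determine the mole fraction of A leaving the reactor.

E reacted = 0.465 × 2440 = 1135 mol; ν_E = −2, so ξ = 1135/2 = 567.3 mol.
Outlet amounts (n = n₀ + ν ξ):
  A: 761 − 1(567.3) = 193.7
  E: 2440 − 2(567.3) = 1305
  D: 0 + 1(567.3) = 567.3
  B: 201 (inert)
Total out = 2267 mol; y_A = 193.7 / 2267 = 0.08543.

0.0854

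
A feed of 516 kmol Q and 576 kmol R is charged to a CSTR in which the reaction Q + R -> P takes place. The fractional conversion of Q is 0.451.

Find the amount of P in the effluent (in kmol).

233 kmol

Q reacted = 0.451 × 516 = 232.7 kmol; ν_Q = −1, so ξ = 232.7/1 = 232.7 kmol.
Outlet amounts (n = n₀ + ν ξ):
  Q: 516 − 1(232.7) = 283.3
  R: 576 − 1(232.7) = 343.3
  P: 0 + 1(232.7) = 232.7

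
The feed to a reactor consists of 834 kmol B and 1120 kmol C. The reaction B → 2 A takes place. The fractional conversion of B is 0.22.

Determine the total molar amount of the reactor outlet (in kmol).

B reacted = 0.22 × 834 = 183.5 kmol; ν_B = −1, so ξ = 183.5/1 = 183.5 kmol.
Outlet amounts (n = n₀ + ν ξ):
  B: 834 − 1(183.5) = 650.5
  A: 0 + 2(183.5) = 367
  C: 1120 (inert)
Total out = 650.5 + 367 + 1120 = 2137 kmol.

2140 kmol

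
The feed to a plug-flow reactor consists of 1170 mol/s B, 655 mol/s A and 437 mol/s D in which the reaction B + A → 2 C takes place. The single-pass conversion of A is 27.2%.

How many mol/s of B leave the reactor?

992 mol/s

A reacted = 0.272 × 655 = 178.2 mol/s; ν_A = −1, so ξ = 178.2/1 = 178.2 mol/s.
Outlet amounts (n = n₀ + ν ξ):
  B: 1170 − 1(178.2) = 991.8
  A: 655 − 1(178.2) = 476.8
  C: 0 + 2(178.2) = 356.3
  D: 437 (inert)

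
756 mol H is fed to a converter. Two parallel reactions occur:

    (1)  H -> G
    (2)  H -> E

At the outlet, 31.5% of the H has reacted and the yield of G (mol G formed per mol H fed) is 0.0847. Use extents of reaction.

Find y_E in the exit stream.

0.23

Yield of G: 1ξ₁ / 756 = 0.0847 → ξ₁ = 64.03 mol.
Conversion of H: 1ξ₁ + 1ξ₂ = 0.315 × 756 = 238.1 → ξ₂ = 174.1 mol.
Outlet amounts (n = n₀ + Σ ν·ξ):
  H: 756 − 1(64.03) − 1(174.1) = 517.9
  G: 0 + 1(64.03) = 64.03
  E: 0 + 1(174.1) = 174.1
Total out = 756 mol; y_E = 174.1 / 756 = 0.2303.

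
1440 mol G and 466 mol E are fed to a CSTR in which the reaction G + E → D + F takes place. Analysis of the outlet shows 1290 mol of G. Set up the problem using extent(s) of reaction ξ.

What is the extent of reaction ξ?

For G: n = n₀ − 1ξ → 1290 = 1440 − 1ξ, giving ξ = 150 mol.
Outlet amounts (n = n₀ + ν ξ):
  G: 1440 − 1(150) = 1290
  E: 466 − 1(150) = 316
  D: 0 + 1(150) = 150
  F: 0 + 1(150) = 150

ξ = 150 mol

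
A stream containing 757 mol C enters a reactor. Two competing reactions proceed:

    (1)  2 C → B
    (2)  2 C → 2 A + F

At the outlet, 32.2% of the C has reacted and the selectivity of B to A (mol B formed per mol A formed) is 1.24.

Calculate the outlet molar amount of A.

Conversion of C: C consumed = 0.322 × 757 = 243.8 mol = 2ξ₁ + 2ξ₂.
Selectivity: 1ξ₁ / (2ξ₂) = 1.24 → ξ₁ = 2.48 ξ₂.
Substitute: (2·2.48 + 2) ξ₂ = 243.8 → ξ₂ = 35.02 mol, ξ₁ = 86.85 mol.
Outlet amounts (n = n₀ + Σ ν·ξ):
  C: 757 − 2(86.85) − 2(35.02) = 513.2
  B: 0 + 1(86.85) = 86.85
  A: 0 + 2(35.02) = 70.04
  F: 0 + 1(35.02) = 35.02

70 mol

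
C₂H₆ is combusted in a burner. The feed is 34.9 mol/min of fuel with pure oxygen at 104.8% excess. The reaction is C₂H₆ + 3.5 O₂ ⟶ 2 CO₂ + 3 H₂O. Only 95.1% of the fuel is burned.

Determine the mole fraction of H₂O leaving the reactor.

Stoichiometric O₂ = 3.5 × 34.9 = 122.1 mol/min; O₂ fed = 122.1 × 2.048 = 250.2 mol/min.
Fuel reacted = 0.951 × 34.9 → ξ = 33.19 mol/min.
Outlet (n = n₀ + ν ξ):
  C₂H₆: 34.9 − 1(33.19) = 1.71
  O₂: 250.2 − 3.5(33.19) = 134
  CO₂: 0 + 2(33.19) = 66.38
  H₂O: 0 + 3(33.19) = 99.57
Total out = 301.7 mol/min; y_H₂O = 99.57 / 301.7 = 0.3301.

0.33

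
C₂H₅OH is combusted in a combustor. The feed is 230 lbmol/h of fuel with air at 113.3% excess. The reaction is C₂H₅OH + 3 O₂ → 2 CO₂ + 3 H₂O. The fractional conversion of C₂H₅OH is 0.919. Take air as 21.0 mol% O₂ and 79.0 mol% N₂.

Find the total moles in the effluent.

7450 lbmol/h

Stoichiometric O₂ = 3 × 230 = 690 lbmol/h; O₂ fed = 690 × 2.133 = 1472 lbmol/h.
N₂ fed = 1472 × 79/21 = 5537 lbmol/h.
Fuel reacted = 0.919 × 230 → ξ = 211.4 lbmol/h.
Outlet (n = n₀ + ν ξ):
  C₂H₅OH: 230 − 1(211.4) = 18.63
  O₂: 1472 − 3(211.4) = 837.7
  N₂: 5537 (inert)
  CO₂: 0 + 2(211.4) = 422.7
  H₂O: 0 + 3(211.4) = 634.1
Total out = 18.63 + 837.7 + 5537 + 422.7 + 634.1 = 7450 lbmol/h.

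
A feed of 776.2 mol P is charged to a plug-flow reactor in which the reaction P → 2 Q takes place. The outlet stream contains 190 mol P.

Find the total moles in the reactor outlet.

1360 mol

For P: n = n₀ − 1ξ → 190 = 776.2 − 1ξ, giving ξ = 586.2 mol.
Outlet amounts (n = n₀ + ν ξ):
  P: 776.2 − 1(586.2) = 190
  Q: 0 + 2(586.2) = 1172
Total out = 190 + 1172 = 1362 mol.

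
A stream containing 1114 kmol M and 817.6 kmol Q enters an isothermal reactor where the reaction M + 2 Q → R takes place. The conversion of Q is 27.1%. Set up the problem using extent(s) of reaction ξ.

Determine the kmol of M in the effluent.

1000 kmol

Q reacted = 0.271 × 817.6 = 221.6 kmol; ν_Q = −2, so ξ = 221.6/2 = 110.8 kmol.
Outlet amounts (n = n₀ + ν ξ):
  M: 1114 − 1(110.8) = 1003
  Q: 817.6 − 2(110.8) = 596
  R: 0 + 1(110.8) = 110.8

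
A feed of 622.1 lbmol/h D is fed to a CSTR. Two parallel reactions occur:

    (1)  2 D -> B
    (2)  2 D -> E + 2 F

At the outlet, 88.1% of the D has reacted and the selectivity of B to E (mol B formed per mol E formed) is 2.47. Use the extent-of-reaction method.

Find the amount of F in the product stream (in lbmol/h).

Conversion of D: D consumed = 0.881 × 622.1 = 548.1 lbmol/h = 2ξ₁ + 2ξ₂.
Selectivity: 1ξ₁ / (1ξ₂) = 2.47 → ξ₁ = 2.47 ξ₂.
Substitute: (2·2.47 + 2) ξ₂ = 548.1 → ξ₂ = 78.97 lbmol/h, ξ₁ = 195.1 lbmol/h.
Outlet amounts (n = n₀ + Σ ν·ξ):
  D: 622.1 − 2(195.1) − 2(78.97) = 74.03
  B: 0 + 1(195.1) = 195.1
  E: 0 + 1(78.97) = 78.97
  F: 0 + 2(78.97) = 157.9

158 lbmol/h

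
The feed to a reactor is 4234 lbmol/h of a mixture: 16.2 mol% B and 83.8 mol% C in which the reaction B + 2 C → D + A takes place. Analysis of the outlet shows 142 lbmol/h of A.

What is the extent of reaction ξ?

For A: n = n₀ + 1ξ → 142 = 0 + 1ξ, giving ξ = 142 lbmol/h.
Outlet amounts (n = n₀ + ν ξ):
  B: 685.9 − 1(142) = 543.9
  C: 3548 − 2(142) = 3264
  D: 0 + 1(142) = 142
  A: 0 + 1(142) = 142

ξ = 142 lbmol/h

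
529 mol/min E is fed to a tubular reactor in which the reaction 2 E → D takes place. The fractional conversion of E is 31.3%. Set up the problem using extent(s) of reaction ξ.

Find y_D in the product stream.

E reacted = 0.313 × 529 = 165.6 mol/min; ν_E = −2, so ξ = 165.6/2 = 82.79 mol/min.
Outlet amounts (n = n₀ + ν ξ):
  E: 529 − 2(82.79) = 363.4
  D: 0 + 1(82.79) = 82.79
Total out = 446.2 mol/min; y_D = 82.79 / 446.2 = 0.1855.

0.186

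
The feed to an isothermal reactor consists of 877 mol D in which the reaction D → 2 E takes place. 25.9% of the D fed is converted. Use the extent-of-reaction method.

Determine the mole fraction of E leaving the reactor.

0.411

D reacted = 0.259 × 877 = 227.1 mol; ν_D = −1, so ξ = 227.1/1 = 227.1 mol.
Outlet amounts (n = n₀ + ν ξ):
  D: 877 − 1(227.1) = 649.9
  E: 0 + 2(227.1) = 454.3
Total out = 1104 mol; y_E = 454.3 / 1104 = 0.4114.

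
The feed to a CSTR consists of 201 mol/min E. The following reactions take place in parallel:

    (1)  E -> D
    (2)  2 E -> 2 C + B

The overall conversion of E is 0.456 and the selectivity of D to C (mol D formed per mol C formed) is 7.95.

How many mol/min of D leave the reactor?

81.4 mol/min

Conversion of E: E consumed = 0.456 × 201 = 91.66 mol/min = 1ξ₁ + 2ξ₂.
Selectivity: 1ξ₁ / (2ξ₂) = 7.95 → ξ₁ = 15.9 ξ₂.
Substitute: (1·15.9 + 2) ξ₂ = 91.66 → ξ₂ = 5.12 mol/min, ξ₁ = 81.42 mol/min.
Outlet amounts (n = n₀ + Σ ν·ξ):
  E: 201 − 1(81.42) − 2(5.12) = 109.3
  D: 0 + 1(81.42) = 81.42
  C: 0 + 2(5.12) = 10.24
  B: 0 + 1(5.12) = 5.12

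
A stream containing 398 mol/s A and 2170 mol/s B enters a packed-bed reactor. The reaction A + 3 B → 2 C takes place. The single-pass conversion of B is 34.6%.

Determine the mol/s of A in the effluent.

148 mol/s

B reacted = 0.346 × 2170 = 750.8 mol/s; ν_B = −3, so ξ = 750.8/3 = 250.3 mol/s.
Outlet amounts (n = n₀ + ν ξ):
  A: 398 − 1(250.3) = 147.7
  B: 2170 − 3(250.3) = 1419
  C: 0 + 2(250.3) = 500.5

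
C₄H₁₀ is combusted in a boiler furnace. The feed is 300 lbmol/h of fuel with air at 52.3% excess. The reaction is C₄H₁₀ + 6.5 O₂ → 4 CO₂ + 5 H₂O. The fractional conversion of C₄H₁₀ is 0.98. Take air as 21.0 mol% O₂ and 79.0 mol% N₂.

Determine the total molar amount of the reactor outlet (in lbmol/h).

14900 lbmol/h

Stoichiometric O₂ = 6.5 × 300 = 1950 lbmol/h; O₂ fed = 1950 × 1.523 = 2970 lbmol/h.
N₂ fed = 2970 × 79/21 = 11170 lbmol/h.
Fuel reacted = 0.98 × 300 → ξ = 294 lbmol/h.
Outlet (n = n₀ + ν ξ):
  C₄H₁₀: 300 − 1(294) = 6
  O₂: 2970 − 6.5(294) = 1059
  N₂: 11170 (inert)
  CO₂: 0 + 4(294) = 1176
  H₂O: 0 + 5(294) = 1470
Total out = 6 + 1059 + 11170 + 1176 + 1470 = 14880 lbmol/h.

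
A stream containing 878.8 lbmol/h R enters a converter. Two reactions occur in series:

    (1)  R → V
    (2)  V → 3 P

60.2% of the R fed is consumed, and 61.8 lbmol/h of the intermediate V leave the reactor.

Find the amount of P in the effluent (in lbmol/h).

1400 lbmol/h

Conversion of R: R consumed = 1ξ₁ = 0.602 × 878.8 → ξ₁ = 529 lbmol/h.
V balance: n_V = 0 + 1ξ₁ − 1ξ₂ = 61.8 → ξ₂ = (1·529 − 61.8)/1 = 467.2 lbmol/h.
Outlet amounts (n = n₀ + Σ ν·ξ):
  R: 878.8 − 1(529) = 349.8
  V: 0 + 1(529) − 1(467.2) = 61.8
  P: 0 + 3(467.2) = 1402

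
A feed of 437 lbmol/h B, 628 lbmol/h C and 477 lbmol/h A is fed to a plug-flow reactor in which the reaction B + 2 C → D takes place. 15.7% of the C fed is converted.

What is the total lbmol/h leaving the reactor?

C reacted = 0.157 × 628 = 98.6 lbmol/h; ν_C = −2, so ξ = 98.6/2 = 49.3 lbmol/h.
Outlet amounts (n = n₀ + ν ξ):
  B: 437 − 1(49.3) = 387.7
  C: 628 − 2(49.3) = 529.4
  D: 0 + 1(49.3) = 49.3
  A: 477 (inert)
Total out = 387.7 + 529.4 + 49.3 + 477 = 1443 lbmol/h.

1440 lbmol/h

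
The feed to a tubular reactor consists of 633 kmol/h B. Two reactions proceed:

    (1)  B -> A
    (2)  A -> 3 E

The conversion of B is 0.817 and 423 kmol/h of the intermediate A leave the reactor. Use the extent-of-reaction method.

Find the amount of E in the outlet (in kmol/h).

Conversion of B: B consumed = 1ξ₁ = 0.817 × 633 → ξ₁ = 517.2 kmol/h.
A balance: n_A = 0 + 1ξ₁ − 1ξ₂ = 423 → ξ₂ = (1·517.2 − 423)/1 = 94.16 kmol/h.
Outlet amounts (n = n₀ + Σ ν·ξ):
  B: 633 − 1(517.2) = 115.8
  A: 0 + 1(517.2) − 1(94.16) = 423
  E: 0 + 3(94.16) = 282.5

282 kmol/h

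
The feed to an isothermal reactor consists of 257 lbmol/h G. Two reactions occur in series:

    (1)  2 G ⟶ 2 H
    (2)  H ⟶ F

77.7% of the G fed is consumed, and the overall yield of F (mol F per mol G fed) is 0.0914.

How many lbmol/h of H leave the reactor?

Conversion of G: G consumed = 2ξ₁ = 0.777 × 257 → ξ₁ = 99.84 lbmol/h.
Yield of F: 1ξ₂ / 257 = 0.0914 → ξ₂ = 23.49 lbmol/h.
Outlet amounts (n = n₀ + Σ ν·ξ):
  G: 257 − 2(99.84) = 57.31
  H: 0 + 2(99.84) − 1(23.49) = 176.2
  F: 0 + 1(23.49) = 23.49

176 lbmol/h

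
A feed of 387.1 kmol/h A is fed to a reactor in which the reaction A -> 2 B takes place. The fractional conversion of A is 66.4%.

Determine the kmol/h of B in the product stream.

514 kmol/h

A reacted = 0.664 × 387.1 = 257 kmol/h; ν_A = −1, so ξ = 257/1 = 257 kmol/h.
Outlet amounts (n = n₀ + ν ξ):
  A: 387.1 − 1(257) = 130.1
  B: 0 + 2(257) = 514.1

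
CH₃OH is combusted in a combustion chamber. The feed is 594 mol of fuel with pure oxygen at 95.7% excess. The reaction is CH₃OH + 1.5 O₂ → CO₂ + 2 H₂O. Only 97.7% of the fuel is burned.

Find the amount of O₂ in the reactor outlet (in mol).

Stoichiometric O₂ = 1.5 × 594 = 891 mol; O₂ fed = 891 × 1.957 = 1744 mol.
Fuel reacted = 0.977 × 594 → ξ = 580.3 mol.
Outlet (n = n₀ + ν ξ):
  CH₃OH: 594 − 1(580.3) = 13.66
  O₂: 1744 − 1.5(580.3) = 873.2
  CO₂: 0 + 1(580.3) = 580.3
  H₂O: 0 + 2(580.3) = 1161

873 mol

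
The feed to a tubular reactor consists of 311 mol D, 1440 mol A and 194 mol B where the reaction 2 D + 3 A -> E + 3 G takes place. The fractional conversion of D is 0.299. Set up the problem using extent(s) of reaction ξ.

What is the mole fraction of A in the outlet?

D reacted = 0.299 × 311 = 92.99 mol; ν_D = −2, so ξ = 92.99/2 = 46.49 mol.
Outlet amounts (n = n₀ + ν ξ):
  D: 311 − 2(46.49) = 218
  A: 1440 − 3(46.49) = 1301
  E: 0 + 1(46.49) = 46.49
  G: 0 + 3(46.49) = 139.5
  B: 194 (inert)
Total out = 1899 mol; y_A = 1301 / 1899 = 0.685.

0.685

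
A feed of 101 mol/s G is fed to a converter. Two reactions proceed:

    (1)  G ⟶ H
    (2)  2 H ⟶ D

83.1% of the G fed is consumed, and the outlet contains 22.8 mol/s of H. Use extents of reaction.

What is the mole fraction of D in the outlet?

0.434

Conversion of G: G consumed = 1ξ₁ = 0.831 × 101 → ξ₁ = 83.93 mol/s.
H balance: n_H = 0 + 1ξ₁ − 2ξ₂ = 22.8 → ξ₂ = (1·83.93 − 22.8)/2 = 30.57 mol/s.
Outlet amounts (n = n₀ + Σ ν·ξ):
  G: 101 − 1(83.93) = 17.07
  H: 0 + 1(83.93) − 2(30.57) = 22.8
  D: 0 + 1(30.57) = 30.57
Total out = 70.43 mol/s; y_D = 30.57 / 70.43 = 0.434.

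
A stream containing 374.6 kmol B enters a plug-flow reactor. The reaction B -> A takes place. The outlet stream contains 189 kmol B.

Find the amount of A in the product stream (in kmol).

186 kmol

For B: n = n₀ − 1ξ → 189 = 374.6 − 1ξ, giving ξ = 185.6 kmol.
Outlet amounts (n = n₀ + ν ξ):
  B: 374.6 − 1(185.6) = 189
  A: 0 + 1(185.6) = 185.6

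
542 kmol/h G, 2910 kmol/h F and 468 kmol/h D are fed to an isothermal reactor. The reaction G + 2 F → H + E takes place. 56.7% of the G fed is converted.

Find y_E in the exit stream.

0.0851

G reacted = 0.567 × 542 = 307.3 kmol/h; ν_G = −1, so ξ = 307.3/1 = 307.3 kmol/h.
Outlet amounts (n = n₀ + ν ξ):
  G: 542 − 1(307.3) = 234.7
  F: 2910 − 2(307.3) = 2295
  H: 0 + 1(307.3) = 307.3
  E: 0 + 1(307.3) = 307.3
  D: 468 (inert)
Total out = 3613 kmol/h; y_E = 307.3 / 3613 = 0.08507.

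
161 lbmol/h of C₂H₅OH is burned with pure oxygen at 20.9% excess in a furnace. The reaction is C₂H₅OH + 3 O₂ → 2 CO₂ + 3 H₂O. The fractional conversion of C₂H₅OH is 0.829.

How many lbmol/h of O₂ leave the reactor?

184 lbmol/h

Stoichiometric O₂ = 3 × 161 = 483 lbmol/h; O₂ fed = 483 × 1.209 = 583.9 lbmol/h.
Fuel reacted = 0.829 × 161 → ξ = 133.5 lbmol/h.
Outlet (n = n₀ + ν ξ):
  C₂H₅OH: 161 − 1(133.5) = 27.53
  O₂: 583.9 − 3(133.5) = 183.5
  CO₂: 0 + 2(133.5) = 266.9
  H₂O: 0 + 3(133.5) = 400.4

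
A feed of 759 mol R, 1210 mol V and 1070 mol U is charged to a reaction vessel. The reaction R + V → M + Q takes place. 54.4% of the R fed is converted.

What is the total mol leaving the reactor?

3040 mol

R reacted = 0.544 × 759 = 412.9 mol; ν_R = −1, so ξ = 412.9/1 = 412.9 mol.
Outlet amounts (n = n₀ + ν ξ):
  R: 759 − 1(412.9) = 346.1
  V: 1210 − 1(412.9) = 797.1
  M: 0 + 1(412.9) = 412.9
  Q: 0 + 1(412.9) = 412.9
  U: 1070 (inert)
Total out = 346.1 + 797.1 + 412.9 + 412.9 + 1070 = 3039 mol.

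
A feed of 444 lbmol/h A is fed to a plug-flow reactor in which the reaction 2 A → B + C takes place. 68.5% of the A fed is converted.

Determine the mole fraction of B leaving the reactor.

A reacted = 0.685 × 444 = 304.1 lbmol/h; ν_A = −2, so ξ = 304.1/2 = 152.1 lbmol/h.
Outlet amounts (n = n₀ + ν ξ):
  A: 444 − 2(152.1) = 139.9
  B: 0 + 1(152.1) = 152.1
  C: 0 + 1(152.1) = 152.1
Total out = 444 lbmol/h; y_B = 152.1 / 444 = 0.3425.

0.343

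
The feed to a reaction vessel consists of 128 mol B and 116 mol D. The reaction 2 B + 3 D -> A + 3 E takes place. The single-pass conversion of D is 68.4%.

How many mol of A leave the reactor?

26.4 mol

D reacted = 0.684 × 116 = 79.34 mol; ν_D = −3, so ξ = 79.34/3 = 26.45 mol.
Outlet amounts (n = n₀ + ν ξ):
  B: 128 − 2(26.45) = 75.1
  D: 116 − 3(26.45) = 36.66
  A: 0 + 1(26.45) = 26.45
  E: 0 + 3(26.45) = 79.34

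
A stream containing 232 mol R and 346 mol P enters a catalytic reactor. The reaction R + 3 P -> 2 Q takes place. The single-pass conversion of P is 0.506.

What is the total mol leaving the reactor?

P reacted = 0.506 × 346 = 175.1 mol; ν_P = −3, so ξ = 175.1/3 = 58.36 mol.
Outlet amounts (n = n₀ + ν ξ):
  R: 232 − 1(58.36) = 173.6
  P: 346 − 3(58.36) = 170.9
  Q: 0 + 2(58.36) = 116.7
Total out = 173.6 + 170.9 + 116.7 = 461.3 mol.

461 mol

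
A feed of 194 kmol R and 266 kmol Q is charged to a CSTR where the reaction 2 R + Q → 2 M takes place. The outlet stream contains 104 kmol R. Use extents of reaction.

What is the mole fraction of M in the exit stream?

0.217

For R: n = n₀ − 2ξ → 104 = 194 − 2ξ, giving ξ = 45 kmol.
Outlet amounts (n = n₀ + ν ξ):
  R: 194 − 2(45) = 104
  Q: 266 − 1(45) = 221
  M: 0 + 2(45) = 90
Total out = 415 kmol; y_M = 90 / 415 = 0.2169.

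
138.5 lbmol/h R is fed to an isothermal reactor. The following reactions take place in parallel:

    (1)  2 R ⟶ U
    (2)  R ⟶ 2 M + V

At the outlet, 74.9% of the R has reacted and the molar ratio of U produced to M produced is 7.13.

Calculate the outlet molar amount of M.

7.03 lbmol/h

Conversion of R: R consumed = 0.749 × 138.5 = 103.7 lbmol/h = 2ξ₁ + 1ξ₂.
Selectivity: 1ξ₁ / (2ξ₂) = 7.13 → ξ₁ = 14.26 ξ₂.
Substitute: (2·14.26 + 1) ξ₂ = 103.7 → ξ₂ = 3.514 lbmol/h, ξ₁ = 50.11 lbmol/h.
Outlet amounts (n = n₀ + Σ ν·ξ):
  R: 138.5 − 2(50.11) − 1(3.514) = 34.76
  U: 0 + 1(50.11) = 50.11
  M: 0 + 2(3.514) = 7.028
  V: 0 + 1(3.514) = 3.514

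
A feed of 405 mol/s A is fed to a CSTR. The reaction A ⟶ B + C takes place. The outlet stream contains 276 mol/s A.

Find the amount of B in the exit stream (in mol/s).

For A: n = n₀ − 1ξ → 276 = 405 − 1ξ, giving ξ = 129 mol/s.
Outlet amounts (n = n₀ + ν ξ):
  A: 405 − 1(129) = 276
  B: 0 + 1(129) = 129
  C: 0 + 1(129) = 129

129 mol/s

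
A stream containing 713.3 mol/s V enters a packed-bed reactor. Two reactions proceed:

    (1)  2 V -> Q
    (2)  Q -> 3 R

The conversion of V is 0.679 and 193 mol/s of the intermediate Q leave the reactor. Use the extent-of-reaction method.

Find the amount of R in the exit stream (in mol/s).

Conversion of V: V consumed = 2ξ₁ = 0.679 × 713.3 → ξ₁ = 242.2 mol/s.
Q balance: n_Q = 0 + 1ξ₁ − 1ξ₂ = 193 → ξ₂ = (1·242.2 − 193)/1 = 49.17 mol/s.
Outlet amounts (n = n₀ + Σ ν·ξ):
  V: 713.3 − 2(242.2) = 229
  Q: 0 + 1(242.2) − 1(49.17) = 193
  R: 0 + 3(49.17) = 147.5

147 mol/s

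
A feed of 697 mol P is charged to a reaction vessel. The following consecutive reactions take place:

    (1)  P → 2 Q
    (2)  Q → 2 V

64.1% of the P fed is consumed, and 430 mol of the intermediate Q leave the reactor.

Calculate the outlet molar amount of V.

927 mol

Conversion of P: P consumed = 1ξ₁ = 0.641 × 697 → ξ₁ = 446.8 mol.
Q balance: n_Q = 0 + 2ξ₁ − 1ξ₂ = 430 → ξ₂ = (2·446.8 − 430)/1 = 463.6 mol.
Outlet amounts (n = n₀ + Σ ν·ξ):
  P: 697 − 1(446.8) = 250.2
  Q: 0 + 2(446.8) − 1(463.6) = 430
  V: 0 + 2(463.6) = 927.1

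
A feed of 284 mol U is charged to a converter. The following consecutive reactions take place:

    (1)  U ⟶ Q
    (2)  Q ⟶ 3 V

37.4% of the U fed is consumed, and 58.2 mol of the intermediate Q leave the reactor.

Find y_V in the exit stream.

0.379

Conversion of U: U consumed = 1ξ₁ = 0.374 × 284 → ξ₁ = 106.2 mol.
Q balance: n_Q = 0 + 1ξ₁ − 1ξ₂ = 58.2 → ξ₂ = (1·106.2 − 58.2)/1 = 48.02 mol.
Outlet amounts (n = n₀ + Σ ν·ξ):
  U: 284 − 1(106.2) = 177.8
  Q: 0 + 1(106.2) − 1(48.02) = 58.2
  V: 0 + 3(48.02) = 144
Total out = 380 mol; y_V = 144 / 380 = 0.379.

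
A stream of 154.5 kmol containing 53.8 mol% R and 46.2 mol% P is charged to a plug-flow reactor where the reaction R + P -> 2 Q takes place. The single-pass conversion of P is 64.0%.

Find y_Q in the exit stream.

0.591

P reacted = 0.64 × 71.38 = 45.68 kmol; ν_P = −1, so ξ = 45.68/1 = 45.68 kmol.
Outlet amounts (n = n₀ + ν ξ):
  R: 83.12 − 1(45.68) = 37.44
  P: 71.38 − 1(45.68) = 25.7
  Q: 0 + 2(45.68) = 91.37
Total out = 154.5 kmol; y_Q = 91.37 / 154.5 = 0.5914.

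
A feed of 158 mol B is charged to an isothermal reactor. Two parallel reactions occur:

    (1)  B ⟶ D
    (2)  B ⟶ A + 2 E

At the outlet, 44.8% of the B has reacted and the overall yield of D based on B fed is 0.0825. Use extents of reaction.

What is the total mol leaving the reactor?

273 mol

Yield of D: 1ξ₁ / 158 = 0.0825 → ξ₁ = 13.04 mol.
Conversion of B: 1ξ₁ + 1ξ₂ = 0.448 × 158 = 70.78 → ξ₂ = 57.75 mol.
Outlet amounts (n = n₀ + Σ ν·ξ):
  B: 158 − 1(13.04) − 1(57.75) = 87.22
  D: 0 + 1(13.04) = 13.04
  A: 0 + 1(57.75) = 57.75
  E: 0 + 2(57.75) = 115.5
Total out = 87.22 + 13.04 + 57.75 + 115.5 = 273.5 mol.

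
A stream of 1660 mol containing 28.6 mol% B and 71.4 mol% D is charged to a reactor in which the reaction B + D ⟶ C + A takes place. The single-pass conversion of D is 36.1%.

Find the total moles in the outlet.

D reacted = 0.361 × 1185 = 427.9 mol; ν_D = −1, so ξ = 427.9/1 = 427.9 mol.
Outlet amounts (n = n₀ + ν ξ):
  B: 474.8 − 1(427.9) = 46.89
  D: 1185 − 1(427.9) = 757.4
  C: 0 + 1(427.9) = 427.9
  A: 0 + 1(427.9) = 427.9
Total out = 46.89 + 757.4 + 427.9 + 427.9 = 1660 mol.

1660 mol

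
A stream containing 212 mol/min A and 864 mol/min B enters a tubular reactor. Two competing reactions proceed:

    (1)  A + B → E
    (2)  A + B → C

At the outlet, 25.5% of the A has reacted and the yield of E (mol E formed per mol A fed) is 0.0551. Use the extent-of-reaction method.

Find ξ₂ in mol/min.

ξ₂ = 42.4 mol/min

Yield of E: 1ξ₁ / 212 = 0.0551 → ξ₁ = 11.68 mol/min.
Conversion of A: 1ξ₁ + 1ξ₂ = 0.255 × 212 = 54.06 → ξ₂ = 42.38 mol/min.
Outlet amounts (n = n₀ + Σ ν·ξ):
  A: 212 − 1(11.68) − 1(42.38) = 157.9
  B: 864 − 1(11.68) − 1(42.38) = 809.9
  E: 0 + 1(11.68) = 11.68
  C: 0 + 1(42.38) = 42.38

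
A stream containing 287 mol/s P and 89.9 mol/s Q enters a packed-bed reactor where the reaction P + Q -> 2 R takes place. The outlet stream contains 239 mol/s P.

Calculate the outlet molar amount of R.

96 mol/s

For P: n = n₀ − 1ξ → 239 = 287 − 1ξ, giving ξ = 48 mol/s.
Outlet amounts (n = n₀ + ν ξ):
  P: 287 − 1(48) = 239
  Q: 89.9 − 1(48) = 41.9
  R: 0 + 2(48) = 96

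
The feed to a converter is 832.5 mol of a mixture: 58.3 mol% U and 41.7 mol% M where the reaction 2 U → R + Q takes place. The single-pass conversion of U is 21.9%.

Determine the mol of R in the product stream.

U reacted = 0.219 × 485.3 = 106.3 mol; ν_U = −2, so ξ = 106.3/2 = 53.15 mol.
Outlet amounts (n = n₀ + ν ξ):
  U: 485.3 − 2(53.15) = 379.1
  R: 0 + 1(53.15) = 53.15
  Q: 0 + 1(53.15) = 53.15
  M: 347.2 (inert)

53.1 mol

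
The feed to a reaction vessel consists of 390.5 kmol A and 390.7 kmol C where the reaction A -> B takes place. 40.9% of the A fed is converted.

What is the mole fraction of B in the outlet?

A reacted = 0.409 × 390.5 = 159.7 kmol; ν_A = −1, so ξ = 159.7/1 = 159.7 kmol.
Outlet amounts (n = n₀ + ν ξ):
  A: 390.5 − 1(159.7) = 230.8
  B: 0 + 1(159.7) = 159.7
  C: 390.7 (inert)
Total out = 781.2 kmol; y_B = 159.7 / 781.2 = 0.2044.

0.204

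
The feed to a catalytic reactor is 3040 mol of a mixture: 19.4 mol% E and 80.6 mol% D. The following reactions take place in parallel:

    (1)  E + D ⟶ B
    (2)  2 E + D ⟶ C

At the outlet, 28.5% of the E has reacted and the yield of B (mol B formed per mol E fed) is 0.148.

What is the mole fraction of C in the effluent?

Yield of B: 1ξ₁ / 589.8 = 0.148 → ξ₁ = 87.28 mol.
Conversion of E: 1ξ₁ + 2ξ₂ = 0.285 × 589.8 = 168.1 → ξ₂ = 40.4 mol.
Outlet amounts (n = n₀ + Σ ν·ξ):
  E: 589.8 − 1(87.28) − 2(40.4) = 421.7
  D: 2450 − 1(87.28) − 1(40.4) = 2323
  B: 0 + 1(87.28) = 87.28
  C: 0 + 1(40.4) = 40.4
Total out = 2872 mol; y_C = 40.4 / 2872 = 0.01407.

0.0141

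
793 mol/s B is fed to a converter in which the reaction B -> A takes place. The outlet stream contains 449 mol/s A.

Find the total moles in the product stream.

793 mol/s

For A: n = n₀ + 1ξ → 449 = 0 + 1ξ, giving ξ = 449 mol/s.
Outlet amounts (n = n₀ + ν ξ):
  B: 793 − 1(449) = 344
  A: 0 + 1(449) = 449
Total out = 344 + 449 = 793 mol/s.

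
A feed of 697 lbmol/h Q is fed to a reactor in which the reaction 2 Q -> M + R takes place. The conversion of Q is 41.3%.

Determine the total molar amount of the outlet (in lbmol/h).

697 lbmol/h

Q reacted = 0.413 × 697 = 287.9 lbmol/h; ν_Q = −2, so ξ = 287.9/2 = 143.9 lbmol/h.
Outlet amounts (n = n₀ + ν ξ):
  Q: 697 − 2(143.9) = 409.1
  M: 0 + 1(143.9) = 143.9
  R: 0 + 1(143.9) = 143.9
Total out = 409.1 + 143.9 + 143.9 = 697 lbmol/h.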